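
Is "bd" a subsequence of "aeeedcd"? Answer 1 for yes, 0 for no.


Check if "bd" is a subsequence of "aeeedcd"
Greedy scan:
  Position 0 ('a'): no match needed
  Position 1 ('e'): no match needed
  Position 2 ('e'): no match needed
  Position 3 ('e'): no match needed
  Position 4 ('d'): no match needed
  Position 5 ('c'): no match needed
  Position 6 ('d'): no match needed
Only matched 0/2 characters => not a subsequence

0


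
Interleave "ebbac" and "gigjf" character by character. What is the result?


Interleaving "ebbac" and "gigjf":
  Position 0: 'e' from first, 'g' from second => "eg"
  Position 1: 'b' from first, 'i' from second => "bi"
  Position 2: 'b' from first, 'g' from second => "bg"
  Position 3: 'a' from first, 'j' from second => "aj"
  Position 4: 'c' from first, 'f' from second => "cf"
Result: egbibgajcf

egbibgajcf


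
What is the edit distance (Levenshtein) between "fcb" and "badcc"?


Computing edit distance: "fcb" -> "badcc"
DP table:
           b    a    d    c    c
      0    1    2    3    4    5
  f   1    1    2    3    4    5
  c   2    2    2    3    3    4
  b   3    2    3    3    4    4
Edit distance = dp[3][5] = 4

4


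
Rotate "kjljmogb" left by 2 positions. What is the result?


Input: "kjljmogb", rotate left by 2
First 2 characters: "kj"
Remaining characters: "ljmogb"
Concatenate remaining + first: "ljmogb" + "kj" = "ljmogbkj"

ljmogbkj


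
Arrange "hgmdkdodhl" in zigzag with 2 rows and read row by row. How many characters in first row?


Zigzag "hgmdkdodhl" into 2 rows:
Placing characters:
  'h' => row 0
  'g' => row 1
  'm' => row 0
  'd' => row 1
  'k' => row 0
  'd' => row 1
  'o' => row 0
  'd' => row 1
  'h' => row 0
  'l' => row 1
Rows:
  Row 0: "hmkoh"
  Row 1: "gdddl"
First row length: 5

5


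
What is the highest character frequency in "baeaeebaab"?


Input: baeaeebaab
Character counts:
  'a': 4
  'b': 3
  'e': 3
Maximum frequency: 4

4


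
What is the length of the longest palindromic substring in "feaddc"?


Input: "feaddc"
Checking substrings for palindromes:
  [3:5] "dd" (len 2) => palindrome
Longest palindromic substring: "dd" with length 2

2


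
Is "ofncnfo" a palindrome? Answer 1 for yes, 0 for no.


Input: ofncnfo
Reversed: ofncnfo
  Compare pos 0 ('o') with pos 6 ('o'): match
  Compare pos 1 ('f') with pos 5 ('f'): match
  Compare pos 2 ('n') with pos 4 ('n'): match
Result: palindrome

1


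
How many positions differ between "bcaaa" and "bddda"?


Comparing "bcaaa" and "bddda" position by position:
  Position 0: 'b' vs 'b' => same
  Position 1: 'c' vs 'd' => DIFFER
  Position 2: 'a' vs 'd' => DIFFER
  Position 3: 'a' vs 'd' => DIFFER
  Position 4: 'a' vs 'a' => same
Positions that differ: 3

3


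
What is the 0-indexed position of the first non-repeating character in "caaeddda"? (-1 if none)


Input: caaeddda
Character frequencies:
  'a': 3
  'c': 1
  'd': 3
  'e': 1
Scanning left to right for freq == 1:
  Position 0 ('c'): unique! => answer = 0

0


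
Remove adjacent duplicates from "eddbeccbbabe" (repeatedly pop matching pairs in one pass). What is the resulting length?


Input: eddbeccbbabe
Stack-based adjacent duplicate removal:
  Read 'e': push. Stack: e
  Read 'd': push. Stack: ed
  Read 'd': matches stack top 'd' => pop. Stack: e
  Read 'b': push. Stack: eb
  Read 'e': push. Stack: ebe
  Read 'c': push. Stack: ebec
  Read 'c': matches stack top 'c' => pop. Stack: ebe
  Read 'b': push. Stack: ebeb
  Read 'b': matches stack top 'b' => pop. Stack: ebe
  Read 'a': push. Stack: ebea
  Read 'b': push. Stack: ebeab
  Read 'e': push. Stack: ebeabe
Final stack: "ebeabe" (length 6)

6


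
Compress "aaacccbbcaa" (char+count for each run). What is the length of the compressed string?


Input: aaacccbbcaa
Runs:
  'a' x 3 => "a3"
  'c' x 3 => "c3"
  'b' x 2 => "b2"
  'c' x 1 => "c1"
  'a' x 2 => "a2"
Compressed: "a3c3b2c1a2"
Compressed length: 10

10


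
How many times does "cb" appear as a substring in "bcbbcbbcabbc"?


Searching for "cb" in "bcbbcbbcabbc"
Scanning each position:
  Position 0: "bc" => no
  Position 1: "cb" => MATCH
  Position 2: "bb" => no
  Position 3: "bc" => no
  Position 4: "cb" => MATCH
  Position 5: "bb" => no
  Position 6: "bc" => no
  Position 7: "ca" => no
  Position 8: "ab" => no
  Position 9: "bb" => no
  Position 10: "bc" => no
Total occurrences: 2

2


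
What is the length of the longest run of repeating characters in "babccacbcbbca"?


Input: "babccacbcbbca"
Scanning for longest run:
  Position 1 ('a'): new char, reset run to 1
  Position 2 ('b'): new char, reset run to 1
  Position 3 ('c'): new char, reset run to 1
  Position 4 ('c'): continues run of 'c', length=2
  Position 5 ('a'): new char, reset run to 1
  Position 6 ('c'): new char, reset run to 1
  Position 7 ('b'): new char, reset run to 1
  Position 8 ('c'): new char, reset run to 1
  Position 9 ('b'): new char, reset run to 1
  Position 10 ('b'): continues run of 'b', length=2
  Position 11 ('c'): new char, reset run to 1
  Position 12 ('a'): new char, reset run to 1
Longest run: 'c' with length 2

2


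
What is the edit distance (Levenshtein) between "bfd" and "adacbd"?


Computing edit distance: "bfd" -> "adacbd"
DP table:
           a    d    a    c    b    d
      0    1    2    3    4    5    6
  b   1    1    2    3    4    4    5
  f   2    2    2    3    4    5    5
  d   3    3    2    3    4    5    5
Edit distance = dp[3][6] = 5

5


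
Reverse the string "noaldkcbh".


Input: noaldkcbh
Reading characters right to left:
  Position 8: 'h'
  Position 7: 'b'
  Position 6: 'c'
  Position 5: 'k'
  Position 4: 'd'
  Position 3: 'l'
  Position 2: 'a'
  Position 1: 'o'
  Position 0: 'n'
Reversed: hbckdlaon

hbckdlaon


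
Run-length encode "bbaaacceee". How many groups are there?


Input: bbaaacceee
Scanning for consecutive runs:
  Group 1: 'b' x 2 (positions 0-1)
  Group 2: 'a' x 3 (positions 2-4)
  Group 3: 'c' x 2 (positions 5-6)
  Group 4: 'e' x 3 (positions 7-9)
Total groups: 4

4


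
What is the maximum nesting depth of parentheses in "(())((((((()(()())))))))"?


Input: "(())((((((()(()())))))))"
Tracking depth:
  Position 0 '(': depth becomes 1
  Position 1 '(': depth becomes 2
  Position 2 ')': depth becomes 1
  Position 3 ')': depth becomes 0
  Position 4 '(': depth becomes 1
  Position 5 '(': depth becomes 2
  Position 6 '(': depth becomes 3
  Position 7 '(': depth becomes 4
  Position 8 '(': depth becomes 5
  Position 9 '(': depth becomes 6
  Position 10 '(': depth becomes 7
  Position 11 ')': depth becomes 6
  Position 12 '(': depth becomes 7
  Position 13 '(': depth becomes 8
  Position 14 ')': depth becomes 7
  Position 15 '(': depth becomes 8
  Position 16 ')': depth becomes 7
  Position 17 ')': depth becomes 6
  Position 18 ')': depth becomes 5
  Position 19 ')': depth becomes 4
  Position 20 ')': depth becomes 3
  Position 21 ')': depth becomes 2
  Position 22 ')': depth becomes 1
  Position 23 ')': depth becomes 0
Maximum depth reached: 8

8


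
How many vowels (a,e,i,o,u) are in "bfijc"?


Input: bfijc
Checking each character:
  'b' at position 0: consonant
  'f' at position 1: consonant
  'i' at position 2: vowel (running total: 1)
  'j' at position 3: consonant
  'c' at position 4: consonant
Total vowels: 1

1


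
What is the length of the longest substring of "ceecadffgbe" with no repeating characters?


Input: "ceecadffgbe"
Sliding window (track last position of each char):
  Position 0 ('c'): window [0,0] length 1 -- new best
  Position 1 ('e'): window [0,1] length 2 -- new best
  Position 2 ('e'): repeat (last at 1), move window start to 2
  Position 2 ('e'): window [2,2] length 1
  Position 3 ('c'): window [2,3] length 2
  Position 4 ('a'): window [2,4] length 3 -- new best
  Position 5 ('d'): window [2,5] length 4 -- new best
  Position 6 ('f'): window [2,6] length 5 -- new best
  Position 7 ('f'): repeat (last at 6), move window start to 7
  Position 7 ('f'): window [7,7] length 1
  Position 8 ('g'): window [7,8] length 2
  Position 9 ('b'): window [7,9] length 3
  Position 10 ('e'): window [7,10] length 4
Longest substring with no repeats: "ecadf" with length 5

5


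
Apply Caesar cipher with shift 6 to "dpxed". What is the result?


Caesar cipher: shift "dpxed" by 6
  'd' (pos 3) + 6 = pos 9 = 'j'
  'p' (pos 15) + 6 = pos 21 = 'v'
  'x' (pos 23) + 6 = pos 3 = 'd'
  'e' (pos 4) + 6 = pos 10 = 'k'
  'd' (pos 3) + 6 = pos 9 = 'j'
Result: jvdkj

jvdkj


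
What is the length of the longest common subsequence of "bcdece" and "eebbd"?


LCS of "bcdece" and "eebbd"
DP table:
           e    e    b    b    d
      0    0    0    0    0    0
  b   0    0    0    1    1    1
  c   0    0    0    1    1    1
  d   0    0    0    1    1    2
  e   0    1    1    1    1    2
  c   0    1    1    1    1    2
  e   0    1    2    2    2    2
LCS length = dp[6][5] = 2

2


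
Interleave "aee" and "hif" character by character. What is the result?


Interleaving "aee" and "hif":
  Position 0: 'a' from first, 'h' from second => "ah"
  Position 1: 'e' from first, 'i' from second => "ei"
  Position 2: 'e' from first, 'f' from second => "ef"
Result: aheief

aheief


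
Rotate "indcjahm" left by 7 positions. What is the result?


Input: "indcjahm", rotate left by 7
First 7 characters: "indcjah"
Remaining characters: "m"
Concatenate remaining + first: "m" + "indcjah" = "mindcjah"

mindcjah


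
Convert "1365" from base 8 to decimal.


Input: "1365" in base 8
Positional expansion:
  Digit '1' (value 1) x 8^3 = 512
  Digit '3' (value 3) x 8^2 = 192
  Digit '6' (value 6) x 8^1 = 48
  Digit '5' (value 5) x 8^0 = 5
Sum = 757

757


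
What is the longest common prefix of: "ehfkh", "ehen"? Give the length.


Words: ehfkh, ehen
  Position 0: all 'e' => match
  Position 1: all 'h' => match
  Position 2: ('f', 'e') => mismatch, stop
LCP = "eh" (length 2)

2


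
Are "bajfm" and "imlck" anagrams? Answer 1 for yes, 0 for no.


Strings: "bajfm", "imlck"
Sorted first:  abfjm
Sorted second: ciklm
Differ at position 0: 'a' vs 'c' => not anagrams

0


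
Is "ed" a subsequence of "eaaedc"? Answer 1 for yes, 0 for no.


Check if "ed" is a subsequence of "eaaedc"
Greedy scan:
  Position 0 ('e'): matches sub[0] = 'e'
  Position 1 ('a'): no match needed
  Position 2 ('a'): no match needed
  Position 3 ('e'): no match needed
  Position 4 ('d'): matches sub[1] = 'd'
  Position 5 ('c'): no match needed
All 2 characters matched => is a subsequence

1


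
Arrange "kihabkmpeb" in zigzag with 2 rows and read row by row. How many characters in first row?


Zigzag "kihabkmpeb" into 2 rows:
Placing characters:
  'k' => row 0
  'i' => row 1
  'h' => row 0
  'a' => row 1
  'b' => row 0
  'k' => row 1
  'm' => row 0
  'p' => row 1
  'e' => row 0
  'b' => row 1
Rows:
  Row 0: "khbme"
  Row 1: "iakpb"
First row length: 5

5


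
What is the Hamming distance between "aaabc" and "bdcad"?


Comparing "aaabc" and "bdcad" position by position:
  Position 0: 'a' vs 'b' => differ
  Position 1: 'a' vs 'd' => differ
  Position 2: 'a' vs 'c' => differ
  Position 3: 'b' vs 'a' => differ
  Position 4: 'c' vs 'd' => differ
Total differences (Hamming distance): 5

5


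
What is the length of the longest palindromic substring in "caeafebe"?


Input: "caeafebe"
Checking substrings for palindromes:
  [1:4] "aea" (len 3) => palindrome
  [5:8] "ebe" (len 3) => palindrome
Longest palindromic substring: "aea" with length 3

3


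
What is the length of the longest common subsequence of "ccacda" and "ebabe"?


LCS of "ccacda" and "ebabe"
DP table:
           e    b    a    b    e
      0    0    0    0    0    0
  c   0    0    0    0    0    0
  c   0    0    0    0    0    0
  a   0    0    0    1    1    1
  c   0    0    0    1    1    1
  d   0    0    0    1    1    1
  a   0    0    0    1    1    1
LCS length = dp[6][5] = 1

1


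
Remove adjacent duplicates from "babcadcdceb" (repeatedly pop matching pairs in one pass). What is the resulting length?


Input: babcadcdceb
Stack-based adjacent duplicate removal:
  Read 'b': push. Stack: b
  Read 'a': push. Stack: ba
  Read 'b': push. Stack: bab
  Read 'c': push. Stack: babc
  Read 'a': push. Stack: babca
  Read 'd': push. Stack: babcad
  Read 'c': push. Stack: babcadc
  Read 'd': push. Stack: babcadcd
  Read 'c': push. Stack: babcadcdc
  Read 'e': push. Stack: babcadcdce
  Read 'b': push. Stack: babcadcdceb
Final stack: "babcadcdceb" (length 11)

11


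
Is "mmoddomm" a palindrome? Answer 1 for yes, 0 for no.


Input: mmoddomm
Reversed: mmoddomm
  Compare pos 0 ('m') with pos 7 ('m'): match
  Compare pos 1 ('m') with pos 6 ('m'): match
  Compare pos 2 ('o') with pos 5 ('o'): match
  Compare pos 3 ('d') with pos 4 ('d'): match
Result: palindrome

1


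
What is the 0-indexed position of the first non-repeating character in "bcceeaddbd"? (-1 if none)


Input: bcceeaddbd
Character frequencies:
  'a': 1
  'b': 2
  'c': 2
  'd': 3
  'e': 2
Scanning left to right for freq == 1:
  Position 0 ('b'): freq=2, skip
  Position 1 ('c'): freq=2, skip
  Position 2 ('c'): freq=2, skip
  Position 3 ('e'): freq=2, skip
  Position 4 ('e'): freq=2, skip
  Position 5 ('a'): unique! => answer = 5

5


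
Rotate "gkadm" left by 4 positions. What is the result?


Input: "gkadm", rotate left by 4
First 4 characters: "gkad"
Remaining characters: "m"
Concatenate remaining + first: "m" + "gkad" = "mgkad"

mgkad


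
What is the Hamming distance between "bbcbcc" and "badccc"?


Comparing "bbcbcc" and "badccc" position by position:
  Position 0: 'b' vs 'b' => same
  Position 1: 'b' vs 'a' => differ
  Position 2: 'c' vs 'd' => differ
  Position 3: 'b' vs 'c' => differ
  Position 4: 'c' vs 'c' => same
  Position 5: 'c' vs 'c' => same
Total differences (Hamming distance): 3

3


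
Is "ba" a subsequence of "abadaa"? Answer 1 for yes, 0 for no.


Check if "ba" is a subsequence of "abadaa"
Greedy scan:
  Position 0 ('a'): no match needed
  Position 1 ('b'): matches sub[0] = 'b'
  Position 2 ('a'): matches sub[1] = 'a'
  Position 3 ('d'): no match needed
  Position 4 ('a'): no match needed
  Position 5 ('a'): no match needed
All 2 characters matched => is a subsequence

1


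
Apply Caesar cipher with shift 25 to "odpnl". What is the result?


Caesar cipher: shift "odpnl" by 25
  'o' (pos 14) + 25 = pos 13 = 'n'
  'd' (pos 3) + 25 = pos 2 = 'c'
  'p' (pos 15) + 25 = pos 14 = 'o'
  'n' (pos 13) + 25 = pos 12 = 'm'
  'l' (pos 11) + 25 = pos 10 = 'k'
Result: ncomk

ncomk


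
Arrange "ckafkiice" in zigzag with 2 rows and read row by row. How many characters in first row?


Zigzag "ckafkiice" into 2 rows:
Placing characters:
  'c' => row 0
  'k' => row 1
  'a' => row 0
  'f' => row 1
  'k' => row 0
  'i' => row 1
  'i' => row 0
  'c' => row 1
  'e' => row 0
Rows:
  Row 0: "cakie"
  Row 1: "kfic"
First row length: 5

5


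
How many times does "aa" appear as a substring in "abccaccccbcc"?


Searching for "aa" in "abccaccccbcc"
Scanning each position:
  Position 0: "ab" => no
  Position 1: "bc" => no
  Position 2: "cc" => no
  Position 3: "ca" => no
  Position 4: "ac" => no
  Position 5: "cc" => no
  Position 6: "cc" => no
  Position 7: "cc" => no
  Position 8: "cb" => no
  Position 9: "bc" => no
  Position 10: "cc" => no
Total occurrences: 0

0


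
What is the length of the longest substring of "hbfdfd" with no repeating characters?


Input: "hbfdfd"
Sliding window (track last position of each char):
  Position 0 ('h'): window [0,0] length 1 -- new best
  Position 1 ('b'): window [0,1] length 2 -- new best
  Position 2 ('f'): window [0,2] length 3 -- new best
  Position 3 ('d'): window [0,3] length 4 -- new best
  Position 4 ('f'): repeat (last at 2), move window start to 3
  Position 4 ('f'): window [3,4] length 2
  Position 5 ('d'): repeat (last at 3), move window start to 4
  Position 5 ('d'): window [4,5] length 2
Longest substring with no repeats: "hbfd" with length 4

4


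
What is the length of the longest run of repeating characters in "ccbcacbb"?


Input: "ccbcacbb"
Scanning for longest run:
  Position 1 ('c'): continues run of 'c', length=2
  Position 2 ('b'): new char, reset run to 1
  Position 3 ('c'): new char, reset run to 1
  Position 4 ('a'): new char, reset run to 1
  Position 5 ('c'): new char, reset run to 1
  Position 6 ('b'): new char, reset run to 1
  Position 7 ('b'): continues run of 'b', length=2
Longest run: 'c' with length 2

2


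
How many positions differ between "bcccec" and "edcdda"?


Comparing "bcccec" and "edcdda" position by position:
  Position 0: 'b' vs 'e' => DIFFER
  Position 1: 'c' vs 'd' => DIFFER
  Position 2: 'c' vs 'c' => same
  Position 3: 'c' vs 'd' => DIFFER
  Position 4: 'e' vs 'd' => DIFFER
  Position 5: 'c' vs 'a' => DIFFER
Positions that differ: 5

5


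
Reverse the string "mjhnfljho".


Input: mjhnfljho
Reading characters right to left:
  Position 8: 'o'
  Position 7: 'h'
  Position 6: 'j'
  Position 5: 'l'
  Position 4: 'f'
  Position 3: 'n'
  Position 2: 'h'
  Position 1: 'j'
  Position 0: 'm'
Reversed: ohjlfnhjm

ohjlfnhjm


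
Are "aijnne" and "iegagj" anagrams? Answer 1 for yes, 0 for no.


Strings: "aijnne", "iegagj"
Sorted first:  aeijnn
Sorted second: aeggij
Differ at position 2: 'i' vs 'g' => not anagrams

0


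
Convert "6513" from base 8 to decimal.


Input: "6513" in base 8
Positional expansion:
  Digit '6' (value 6) x 8^3 = 3072
  Digit '5' (value 5) x 8^2 = 320
  Digit '1' (value 1) x 8^1 = 8
  Digit '3' (value 3) x 8^0 = 3
Sum = 3403

3403


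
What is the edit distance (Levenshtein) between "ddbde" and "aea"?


Computing edit distance: "ddbde" -> "aea"
DP table:
           a    e    a
      0    1    2    3
  d   1    1    2    3
  d   2    2    2    3
  b   3    3    3    3
  d   4    4    4    4
  e   5    5    4    5
Edit distance = dp[5][3] = 5

5


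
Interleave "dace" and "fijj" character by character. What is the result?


Interleaving "dace" and "fijj":
  Position 0: 'd' from first, 'f' from second => "df"
  Position 1: 'a' from first, 'i' from second => "ai"
  Position 2: 'c' from first, 'j' from second => "cj"
  Position 3: 'e' from first, 'j' from second => "ej"
Result: dfaicjej

dfaicjej


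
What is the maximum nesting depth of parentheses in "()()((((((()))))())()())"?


Input: "()()((((((()))))())()())"
Tracking depth:
  Position 0 '(': depth becomes 1
  Position 1 ')': depth becomes 0
  Position 2 '(': depth becomes 1
  Position 3 ')': depth becomes 0
  Position 4 '(': depth becomes 1
  Position 5 '(': depth becomes 2
  Position 6 '(': depth becomes 3
  Position 7 '(': depth becomes 4
  Position 8 '(': depth becomes 5
  Position 9 '(': depth becomes 6
  Position 10 '(': depth becomes 7
  Position 11 ')': depth becomes 6
  Position 12 ')': depth becomes 5
  Position 13 ')': depth becomes 4
  Position 14 ')': depth becomes 3
  Position 15 ')': depth becomes 2
  Position 16 '(': depth becomes 3
  Position 17 ')': depth becomes 2
  Position 18 ')': depth becomes 1
  Position 19 '(': depth becomes 2
  Position 20 ')': depth becomes 1
  Position 21 '(': depth becomes 2
  Position 22 ')': depth becomes 1
  Position 23 ')': depth becomes 0
Maximum depth reached: 7

7


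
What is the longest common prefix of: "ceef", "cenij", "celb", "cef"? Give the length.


Words: ceef, cenij, celb, cef
  Position 0: all 'c' => match
  Position 1: all 'e' => match
  Position 2: ('e', 'n', 'l', 'f') => mismatch, stop
LCP = "ce" (length 2)

2


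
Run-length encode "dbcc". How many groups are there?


Input: dbcc
Scanning for consecutive runs:
  Group 1: 'd' x 1 (positions 0-0)
  Group 2: 'b' x 1 (positions 1-1)
  Group 3: 'c' x 2 (positions 2-3)
Total groups: 3

3


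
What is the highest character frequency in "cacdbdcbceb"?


Input: cacdbdcbceb
Character counts:
  'a': 1
  'b': 3
  'c': 4
  'd': 2
  'e': 1
Maximum frequency: 4

4


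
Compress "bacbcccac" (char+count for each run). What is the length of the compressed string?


Input: bacbcccac
Runs:
  'b' x 1 => "b1"
  'a' x 1 => "a1"
  'c' x 1 => "c1"
  'b' x 1 => "b1"
  'c' x 3 => "c3"
  'a' x 1 => "a1"
  'c' x 1 => "c1"
Compressed: "b1a1c1b1c3a1c1"
Compressed length: 14

14


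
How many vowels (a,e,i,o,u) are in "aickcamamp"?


Input: aickcamamp
Checking each character:
  'a' at position 0: vowel (running total: 1)
  'i' at position 1: vowel (running total: 2)
  'c' at position 2: consonant
  'k' at position 3: consonant
  'c' at position 4: consonant
  'a' at position 5: vowel (running total: 3)
  'm' at position 6: consonant
  'a' at position 7: vowel (running total: 4)
  'm' at position 8: consonant
  'p' at position 9: consonant
Total vowels: 4

4


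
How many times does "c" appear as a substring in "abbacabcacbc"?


Searching for "c" in "abbacabcacbc"
Scanning each position:
  Position 0: "a" => no
  Position 1: "b" => no
  Position 2: "b" => no
  Position 3: "a" => no
  Position 4: "c" => MATCH
  Position 5: "a" => no
  Position 6: "b" => no
  Position 7: "c" => MATCH
  Position 8: "a" => no
  Position 9: "c" => MATCH
  Position 10: "b" => no
  Position 11: "c" => MATCH
Total occurrences: 4

4


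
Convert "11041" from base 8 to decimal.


Input: "11041" in base 8
Positional expansion:
  Digit '1' (value 1) x 8^4 = 4096
  Digit '1' (value 1) x 8^3 = 512
  Digit '0' (value 0) x 8^2 = 0
  Digit '4' (value 4) x 8^1 = 32
  Digit '1' (value 1) x 8^0 = 1
Sum = 4641

4641


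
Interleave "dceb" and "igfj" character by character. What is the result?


Interleaving "dceb" and "igfj":
  Position 0: 'd' from first, 'i' from second => "di"
  Position 1: 'c' from first, 'g' from second => "cg"
  Position 2: 'e' from first, 'f' from second => "ef"
  Position 3: 'b' from first, 'j' from second => "bj"
Result: dicgefbj

dicgefbj


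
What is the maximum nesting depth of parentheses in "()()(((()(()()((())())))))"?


Input: "()()(((()(()()((())())))))"
Tracking depth:
  Position 0 '(': depth becomes 1
  Position 1 ')': depth becomes 0
  Position 2 '(': depth becomes 1
  Position 3 ')': depth becomes 0
  Position 4 '(': depth becomes 1
  Position 5 '(': depth becomes 2
  Position 6 '(': depth becomes 3
  Position 7 '(': depth becomes 4
  Position 8 ')': depth becomes 3
  Position 9 '(': depth becomes 4
  Position 10 '(': depth becomes 5
  Position 11 ')': depth becomes 4
  Position 12 '(': depth becomes 5
  Position 13 ')': depth becomes 4
  Position 14 '(': depth becomes 5
  Position 15 '(': depth becomes 6
  Position 16 '(': depth becomes 7
  Position 17 ')': depth becomes 6
  Position 18 ')': depth becomes 5
  Position 19 '(': depth becomes 6
  Position 20 ')': depth becomes 5
  Position 21 ')': depth becomes 4
  Position 22 ')': depth becomes 3
  Position 23 ')': depth becomes 2
  Position 24 ')': depth becomes 1
  Position 25 ')': depth becomes 0
Maximum depth reached: 7

7


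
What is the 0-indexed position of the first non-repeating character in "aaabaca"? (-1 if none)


Input: aaabaca
Character frequencies:
  'a': 5
  'b': 1
  'c': 1
Scanning left to right for freq == 1:
  Position 0 ('a'): freq=5, skip
  Position 1 ('a'): freq=5, skip
  Position 2 ('a'): freq=5, skip
  Position 3 ('b'): unique! => answer = 3

3


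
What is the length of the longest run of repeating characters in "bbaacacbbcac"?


Input: "bbaacacbbcac"
Scanning for longest run:
  Position 1 ('b'): continues run of 'b', length=2
  Position 2 ('a'): new char, reset run to 1
  Position 3 ('a'): continues run of 'a', length=2
  Position 4 ('c'): new char, reset run to 1
  Position 5 ('a'): new char, reset run to 1
  Position 6 ('c'): new char, reset run to 1
  Position 7 ('b'): new char, reset run to 1
  Position 8 ('b'): continues run of 'b', length=2
  Position 9 ('c'): new char, reset run to 1
  Position 10 ('a'): new char, reset run to 1
  Position 11 ('c'): new char, reset run to 1
Longest run: 'b' with length 2

2


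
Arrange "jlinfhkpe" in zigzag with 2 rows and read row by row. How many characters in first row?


Zigzag "jlinfhkpe" into 2 rows:
Placing characters:
  'j' => row 0
  'l' => row 1
  'i' => row 0
  'n' => row 1
  'f' => row 0
  'h' => row 1
  'k' => row 0
  'p' => row 1
  'e' => row 0
Rows:
  Row 0: "jifke"
  Row 1: "lnhp"
First row length: 5

5


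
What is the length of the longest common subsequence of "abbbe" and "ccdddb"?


LCS of "abbbe" and "ccdddb"
DP table:
           c    c    d    d    d    b
      0    0    0    0    0    0    0
  a   0    0    0    0    0    0    0
  b   0    0    0    0    0    0    1
  b   0    0    0    0    0    0    1
  b   0    0    0    0    0    0    1
  e   0    0    0    0    0    0    1
LCS length = dp[5][6] = 1

1


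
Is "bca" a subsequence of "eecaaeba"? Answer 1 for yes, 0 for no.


Check if "bca" is a subsequence of "eecaaeba"
Greedy scan:
  Position 0 ('e'): no match needed
  Position 1 ('e'): no match needed
  Position 2 ('c'): no match needed
  Position 3 ('a'): no match needed
  Position 4 ('a'): no match needed
  Position 5 ('e'): no match needed
  Position 6 ('b'): matches sub[0] = 'b'
  Position 7 ('a'): no match needed
Only matched 1/3 characters => not a subsequence

0


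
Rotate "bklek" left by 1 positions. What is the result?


Input: "bklek", rotate left by 1
First 1 characters: "b"
Remaining characters: "klek"
Concatenate remaining + first: "klek" + "b" = "klekb"

klekb


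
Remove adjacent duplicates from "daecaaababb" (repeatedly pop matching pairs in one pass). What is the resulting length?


Input: daecaaababb
Stack-based adjacent duplicate removal:
  Read 'd': push. Stack: d
  Read 'a': push. Stack: da
  Read 'e': push. Stack: dae
  Read 'c': push. Stack: daec
  Read 'a': push. Stack: daeca
  Read 'a': matches stack top 'a' => pop. Stack: daec
  Read 'a': push. Stack: daeca
  Read 'b': push. Stack: daecab
  Read 'a': push. Stack: daecaba
  Read 'b': push. Stack: daecabab
  Read 'b': matches stack top 'b' => pop. Stack: daecaba
Final stack: "daecaba" (length 7)

7


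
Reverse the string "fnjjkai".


Input: fnjjkai
Reading characters right to left:
  Position 6: 'i'
  Position 5: 'a'
  Position 4: 'k'
  Position 3: 'j'
  Position 2: 'j'
  Position 1: 'n'
  Position 0: 'f'
Reversed: iakjjnf

iakjjnf


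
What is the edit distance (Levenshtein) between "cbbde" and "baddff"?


Computing edit distance: "cbbde" -> "baddff"
DP table:
           b    a    d    d    f    f
      0    1    2    3    4    5    6
  c   1    1    2    3    4    5    6
  b   2    1    2    3    4    5    6
  b   3    2    2    3    4    5    6
  d   4    3    3    2    3    4    5
  e   5    4    4    3    3    4    5
Edit distance = dp[5][6] = 5

5


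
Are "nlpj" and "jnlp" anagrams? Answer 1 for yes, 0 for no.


Strings: "nlpj", "jnlp"
Sorted first:  jlnp
Sorted second: jlnp
Sorted forms match => anagrams

1


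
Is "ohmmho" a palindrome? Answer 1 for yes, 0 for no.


Input: ohmmho
Reversed: ohmmho
  Compare pos 0 ('o') with pos 5 ('o'): match
  Compare pos 1 ('h') with pos 4 ('h'): match
  Compare pos 2 ('m') with pos 3 ('m'): match
Result: palindrome

1


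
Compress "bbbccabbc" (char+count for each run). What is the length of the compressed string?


Input: bbbccabbc
Runs:
  'b' x 3 => "b3"
  'c' x 2 => "c2"
  'a' x 1 => "a1"
  'b' x 2 => "b2"
  'c' x 1 => "c1"
Compressed: "b3c2a1b2c1"
Compressed length: 10

10


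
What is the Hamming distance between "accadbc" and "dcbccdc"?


Comparing "accadbc" and "dcbccdc" position by position:
  Position 0: 'a' vs 'd' => differ
  Position 1: 'c' vs 'c' => same
  Position 2: 'c' vs 'b' => differ
  Position 3: 'a' vs 'c' => differ
  Position 4: 'd' vs 'c' => differ
  Position 5: 'b' vs 'd' => differ
  Position 6: 'c' vs 'c' => same
Total differences (Hamming distance): 5

5


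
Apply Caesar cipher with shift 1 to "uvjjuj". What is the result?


Caesar cipher: shift "uvjjuj" by 1
  'u' (pos 20) + 1 = pos 21 = 'v'
  'v' (pos 21) + 1 = pos 22 = 'w'
  'j' (pos 9) + 1 = pos 10 = 'k'
  'j' (pos 9) + 1 = pos 10 = 'k'
  'u' (pos 20) + 1 = pos 21 = 'v'
  'j' (pos 9) + 1 = pos 10 = 'k'
Result: vwkkvk

vwkkvk


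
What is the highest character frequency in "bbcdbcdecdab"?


Input: bbcdbcdecdab
Character counts:
  'a': 1
  'b': 4
  'c': 3
  'd': 3
  'e': 1
Maximum frequency: 4

4


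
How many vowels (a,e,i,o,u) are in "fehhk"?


Input: fehhk
Checking each character:
  'f' at position 0: consonant
  'e' at position 1: vowel (running total: 1)
  'h' at position 2: consonant
  'h' at position 3: consonant
  'k' at position 4: consonant
Total vowels: 1

1


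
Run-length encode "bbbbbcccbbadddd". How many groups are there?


Input: bbbbbcccbbadddd
Scanning for consecutive runs:
  Group 1: 'b' x 5 (positions 0-4)
  Group 2: 'c' x 3 (positions 5-7)
  Group 3: 'b' x 2 (positions 8-9)
  Group 4: 'a' x 1 (positions 10-10)
  Group 5: 'd' x 4 (positions 11-14)
Total groups: 5

5


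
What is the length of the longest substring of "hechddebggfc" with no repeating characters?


Input: "hechddebggfc"
Sliding window (track last position of each char):
  Position 0 ('h'): window [0,0] length 1 -- new best
  Position 1 ('e'): window [0,1] length 2 -- new best
  Position 2 ('c'): window [0,2] length 3 -- new best
  Position 3 ('h'): repeat (last at 0), move window start to 1
  Position 3 ('h'): window [1,3] length 3
  Position 4 ('d'): window [1,4] length 4 -- new best
  Position 5 ('d'): repeat (last at 4), move window start to 5
  Position 5 ('d'): window [5,5] length 1
  Position 6 ('e'): window [5,6] length 2
  Position 7 ('b'): window [5,7] length 3
  Position 8 ('g'): window [5,8] length 4
  Position 9 ('g'): repeat (last at 8), move window start to 9
  Position 9 ('g'): window [9,9] length 1
  Position 10 ('f'): window [9,10] length 2
  Position 11 ('c'): window [9,11] length 3
Longest substring with no repeats: "echd" with length 4

4


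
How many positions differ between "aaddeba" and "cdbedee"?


Comparing "aaddeba" and "cdbedee" position by position:
  Position 0: 'a' vs 'c' => DIFFER
  Position 1: 'a' vs 'd' => DIFFER
  Position 2: 'd' vs 'b' => DIFFER
  Position 3: 'd' vs 'e' => DIFFER
  Position 4: 'e' vs 'd' => DIFFER
  Position 5: 'b' vs 'e' => DIFFER
  Position 6: 'a' vs 'e' => DIFFER
Positions that differ: 7

7


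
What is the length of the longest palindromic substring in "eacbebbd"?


Input: "eacbebbd"
Checking substrings for palindromes:
  [3:6] "beb" (len 3) => palindrome
  [5:7] "bb" (len 2) => palindrome
Longest palindromic substring: "beb" with length 3

3


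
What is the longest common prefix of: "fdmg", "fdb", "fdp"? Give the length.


Words: fdmg, fdb, fdp
  Position 0: all 'f' => match
  Position 1: all 'd' => match
  Position 2: ('m', 'b', 'p') => mismatch, stop
LCP = "fd" (length 2)

2


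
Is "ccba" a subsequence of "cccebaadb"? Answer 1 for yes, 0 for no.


Check if "ccba" is a subsequence of "cccebaadb"
Greedy scan:
  Position 0 ('c'): matches sub[0] = 'c'
  Position 1 ('c'): matches sub[1] = 'c'
  Position 2 ('c'): no match needed
  Position 3 ('e'): no match needed
  Position 4 ('b'): matches sub[2] = 'b'
  Position 5 ('a'): matches sub[3] = 'a'
  Position 6 ('a'): no match needed
  Position 7 ('d'): no match needed
  Position 8 ('b'): no match needed
All 4 characters matched => is a subsequence

1


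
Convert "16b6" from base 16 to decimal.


Input: "16b6" in base 16
Positional expansion:
  Digit '1' (value 1) x 16^3 = 4096
  Digit '6' (value 6) x 16^2 = 1536
  Digit 'b' (value 11) x 16^1 = 176
  Digit '6' (value 6) x 16^0 = 6
Sum = 5814

5814


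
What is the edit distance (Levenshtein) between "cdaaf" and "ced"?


Computing edit distance: "cdaaf" -> "ced"
DP table:
           c    e    d
      0    1    2    3
  c   1    0    1    2
  d   2    1    1    1
  a   3    2    2    2
  a   4    3    3    3
  f   5    4    4    4
Edit distance = dp[5][3] = 4

4


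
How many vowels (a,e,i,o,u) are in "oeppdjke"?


Input: oeppdjke
Checking each character:
  'o' at position 0: vowel (running total: 1)
  'e' at position 1: vowel (running total: 2)
  'p' at position 2: consonant
  'p' at position 3: consonant
  'd' at position 4: consonant
  'j' at position 5: consonant
  'k' at position 6: consonant
  'e' at position 7: vowel (running total: 3)
Total vowels: 3

3


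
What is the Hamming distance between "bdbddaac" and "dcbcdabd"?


Comparing "bdbddaac" and "dcbcdabd" position by position:
  Position 0: 'b' vs 'd' => differ
  Position 1: 'd' vs 'c' => differ
  Position 2: 'b' vs 'b' => same
  Position 3: 'd' vs 'c' => differ
  Position 4: 'd' vs 'd' => same
  Position 5: 'a' vs 'a' => same
  Position 6: 'a' vs 'b' => differ
  Position 7: 'c' vs 'd' => differ
Total differences (Hamming distance): 5

5


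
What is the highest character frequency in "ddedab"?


Input: ddedab
Character counts:
  'a': 1
  'b': 1
  'd': 3
  'e': 1
Maximum frequency: 3

3


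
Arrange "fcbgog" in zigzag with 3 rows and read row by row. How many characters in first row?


Zigzag "fcbgog" into 3 rows:
Placing characters:
  'f' => row 0
  'c' => row 1
  'b' => row 2
  'g' => row 1
  'o' => row 0
  'g' => row 1
Rows:
  Row 0: "fo"
  Row 1: "cgg"
  Row 2: "b"
First row length: 2

2


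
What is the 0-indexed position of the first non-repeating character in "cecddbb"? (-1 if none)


Input: cecddbb
Character frequencies:
  'b': 2
  'c': 2
  'd': 2
  'e': 1
Scanning left to right for freq == 1:
  Position 0 ('c'): freq=2, skip
  Position 1 ('e'): unique! => answer = 1

1


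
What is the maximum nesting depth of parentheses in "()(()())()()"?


Input: "()(()())()()"
Tracking depth:
  Position 0 '(': depth becomes 1
  Position 1 ')': depth becomes 0
  Position 2 '(': depth becomes 1
  Position 3 '(': depth becomes 2
  Position 4 ')': depth becomes 1
  Position 5 '(': depth becomes 2
  Position 6 ')': depth becomes 1
  Position 7 ')': depth becomes 0
  Position 8 '(': depth becomes 1
  Position 9 ')': depth becomes 0
  Position 10 '(': depth becomes 1
  Position 11 ')': depth becomes 0
Maximum depth reached: 2

2


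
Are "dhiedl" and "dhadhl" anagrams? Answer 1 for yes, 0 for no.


Strings: "dhiedl", "dhadhl"
Sorted first:  ddehil
Sorted second: addhhl
Differ at position 0: 'd' vs 'a' => not anagrams

0


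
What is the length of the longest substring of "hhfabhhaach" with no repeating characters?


Input: "hhfabhhaach"
Sliding window (track last position of each char):
  Position 0 ('h'): window [0,0] length 1 -- new best
  Position 1 ('h'): repeat (last at 0), move window start to 1
  Position 1 ('h'): window [1,1] length 1
  Position 2 ('f'): window [1,2] length 2 -- new best
  Position 3 ('a'): window [1,3] length 3 -- new best
  Position 4 ('b'): window [1,4] length 4 -- new best
  Position 5 ('h'): repeat (last at 1), move window start to 2
  Position 5 ('h'): window [2,5] length 4
  Position 6 ('h'): repeat (last at 5), move window start to 6
  Position 6 ('h'): window [6,6] length 1
  Position 7 ('a'): window [6,7] length 2
  Position 8 ('a'): repeat (last at 7), move window start to 8
  Position 8 ('a'): window [8,8] length 1
  Position 9 ('c'): window [8,9] length 2
  Position 10 ('h'): window [8,10] length 3
Longest substring with no repeats: "hfab" with length 4

4


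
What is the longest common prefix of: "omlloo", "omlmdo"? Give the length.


Words: omlloo, omlmdo
  Position 0: all 'o' => match
  Position 1: all 'm' => match
  Position 2: all 'l' => match
  Position 3: ('l', 'm') => mismatch, stop
LCP = "oml" (length 3)

3


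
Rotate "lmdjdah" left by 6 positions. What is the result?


Input: "lmdjdah", rotate left by 6
First 6 characters: "lmdjda"
Remaining characters: "h"
Concatenate remaining + first: "h" + "lmdjda" = "hlmdjda"

hlmdjda


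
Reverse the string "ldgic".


Input: ldgic
Reading characters right to left:
  Position 4: 'c'
  Position 3: 'i'
  Position 2: 'g'
  Position 1: 'd'
  Position 0: 'l'
Reversed: cigdl

cigdl


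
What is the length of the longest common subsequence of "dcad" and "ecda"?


LCS of "dcad" and "ecda"
DP table:
           e    c    d    a
      0    0    0    0    0
  d   0    0    0    1    1
  c   0    0    1    1    1
  a   0    0    1    1    2
  d   0    0    1    2    2
LCS length = dp[4][4] = 2

2


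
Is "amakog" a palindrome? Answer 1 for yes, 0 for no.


Input: amakog
Reversed: gokama
  Compare pos 0 ('a') with pos 5 ('g'): MISMATCH
  Compare pos 1 ('m') with pos 4 ('o'): MISMATCH
  Compare pos 2 ('a') with pos 3 ('k'): MISMATCH
Result: not a palindrome

0


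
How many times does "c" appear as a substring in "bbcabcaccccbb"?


Searching for "c" in "bbcabcaccccbb"
Scanning each position:
  Position 0: "b" => no
  Position 1: "b" => no
  Position 2: "c" => MATCH
  Position 3: "a" => no
  Position 4: "b" => no
  Position 5: "c" => MATCH
  Position 6: "a" => no
  Position 7: "c" => MATCH
  Position 8: "c" => MATCH
  Position 9: "c" => MATCH
  Position 10: "c" => MATCH
  Position 11: "b" => no
  Position 12: "b" => no
Total occurrences: 6

6


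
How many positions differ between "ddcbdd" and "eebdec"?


Comparing "ddcbdd" and "eebdec" position by position:
  Position 0: 'd' vs 'e' => DIFFER
  Position 1: 'd' vs 'e' => DIFFER
  Position 2: 'c' vs 'b' => DIFFER
  Position 3: 'b' vs 'd' => DIFFER
  Position 4: 'd' vs 'e' => DIFFER
  Position 5: 'd' vs 'c' => DIFFER
Positions that differ: 6

6


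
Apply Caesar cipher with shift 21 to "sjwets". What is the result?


Caesar cipher: shift "sjwets" by 21
  's' (pos 18) + 21 = pos 13 = 'n'
  'j' (pos 9) + 21 = pos 4 = 'e'
  'w' (pos 22) + 21 = pos 17 = 'r'
  'e' (pos 4) + 21 = pos 25 = 'z'
  't' (pos 19) + 21 = pos 14 = 'o'
  's' (pos 18) + 21 = pos 13 = 'n'
Result: nerzon

nerzon


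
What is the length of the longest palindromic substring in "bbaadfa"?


Input: "bbaadfa"
Checking substrings for palindromes:
  [0:2] "bb" (len 2) => palindrome
  [2:4] "aa" (len 2) => palindrome
Longest palindromic substring: "bb" with length 2

2


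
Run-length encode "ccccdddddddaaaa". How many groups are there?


Input: ccccdddddddaaaa
Scanning for consecutive runs:
  Group 1: 'c' x 4 (positions 0-3)
  Group 2: 'd' x 7 (positions 4-10)
  Group 3: 'a' x 4 (positions 11-14)
Total groups: 3

3


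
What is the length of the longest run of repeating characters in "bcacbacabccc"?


Input: "bcacbacabccc"
Scanning for longest run:
  Position 1 ('c'): new char, reset run to 1
  Position 2 ('a'): new char, reset run to 1
  Position 3 ('c'): new char, reset run to 1
  Position 4 ('b'): new char, reset run to 1
  Position 5 ('a'): new char, reset run to 1
  Position 6 ('c'): new char, reset run to 1
  Position 7 ('a'): new char, reset run to 1
  Position 8 ('b'): new char, reset run to 1
  Position 9 ('c'): new char, reset run to 1
  Position 10 ('c'): continues run of 'c', length=2
  Position 11 ('c'): continues run of 'c', length=3
Longest run: 'c' with length 3

3


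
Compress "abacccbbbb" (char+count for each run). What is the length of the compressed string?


Input: abacccbbbb
Runs:
  'a' x 1 => "a1"
  'b' x 1 => "b1"
  'a' x 1 => "a1"
  'c' x 3 => "c3"
  'b' x 4 => "b4"
Compressed: "a1b1a1c3b4"
Compressed length: 10

10


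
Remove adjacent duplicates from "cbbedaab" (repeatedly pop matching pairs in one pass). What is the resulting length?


Input: cbbedaab
Stack-based adjacent duplicate removal:
  Read 'c': push. Stack: c
  Read 'b': push. Stack: cb
  Read 'b': matches stack top 'b' => pop. Stack: c
  Read 'e': push. Stack: ce
  Read 'd': push. Stack: ced
  Read 'a': push. Stack: ceda
  Read 'a': matches stack top 'a' => pop. Stack: ced
  Read 'b': push. Stack: cedb
Final stack: "cedb" (length 4)

4


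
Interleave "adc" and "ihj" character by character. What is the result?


Interleaving "adc" and "ihj":
  Position 0: 'a' from first, 'i' from second => "ai"
  Position 1: 'd' from first, 'h' from second => "dh"
  Position 2: 'c' from first, 'j' from second => "cj"
Result: aidhcj

aidhcj
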